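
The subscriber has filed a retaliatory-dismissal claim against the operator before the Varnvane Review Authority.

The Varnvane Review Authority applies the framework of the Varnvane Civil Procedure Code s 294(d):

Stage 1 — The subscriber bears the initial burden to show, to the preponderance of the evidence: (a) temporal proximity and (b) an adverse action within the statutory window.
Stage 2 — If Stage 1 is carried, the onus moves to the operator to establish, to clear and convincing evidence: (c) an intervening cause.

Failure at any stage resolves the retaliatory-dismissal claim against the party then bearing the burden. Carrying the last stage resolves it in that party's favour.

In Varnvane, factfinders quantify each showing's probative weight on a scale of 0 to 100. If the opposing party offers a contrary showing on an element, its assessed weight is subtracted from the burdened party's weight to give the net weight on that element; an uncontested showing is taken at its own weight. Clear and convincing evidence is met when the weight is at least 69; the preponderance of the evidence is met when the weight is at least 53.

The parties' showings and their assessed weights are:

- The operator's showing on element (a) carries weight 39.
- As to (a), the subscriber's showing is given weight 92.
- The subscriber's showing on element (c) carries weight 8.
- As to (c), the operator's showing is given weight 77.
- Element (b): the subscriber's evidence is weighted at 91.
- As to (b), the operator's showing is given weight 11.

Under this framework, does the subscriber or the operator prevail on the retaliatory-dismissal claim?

At Stage 1 the subscriber must meet the preponderance of the evidence (weight is at least 53): on (a) the weight is 92 less the opposing 39 gives net 53, ≥ 53, so (a) meets the standard; on (b) the weight is 91 less the opposing 11 gives net 80, which does reach 53, so (b) meets the standard.
  Stage 1 is satisfied; the onus moves to the operator.
At Stage 2 the operator must meet clear and convincing evidence (weight is at least 69): on (c) the weight is 77 less the opposing 8 gives net 69, ≥ 69, so (c) meets the standard.
  Stage 2 carried; the final stage is satisfied.
All stages carried — the operator prevails.

operator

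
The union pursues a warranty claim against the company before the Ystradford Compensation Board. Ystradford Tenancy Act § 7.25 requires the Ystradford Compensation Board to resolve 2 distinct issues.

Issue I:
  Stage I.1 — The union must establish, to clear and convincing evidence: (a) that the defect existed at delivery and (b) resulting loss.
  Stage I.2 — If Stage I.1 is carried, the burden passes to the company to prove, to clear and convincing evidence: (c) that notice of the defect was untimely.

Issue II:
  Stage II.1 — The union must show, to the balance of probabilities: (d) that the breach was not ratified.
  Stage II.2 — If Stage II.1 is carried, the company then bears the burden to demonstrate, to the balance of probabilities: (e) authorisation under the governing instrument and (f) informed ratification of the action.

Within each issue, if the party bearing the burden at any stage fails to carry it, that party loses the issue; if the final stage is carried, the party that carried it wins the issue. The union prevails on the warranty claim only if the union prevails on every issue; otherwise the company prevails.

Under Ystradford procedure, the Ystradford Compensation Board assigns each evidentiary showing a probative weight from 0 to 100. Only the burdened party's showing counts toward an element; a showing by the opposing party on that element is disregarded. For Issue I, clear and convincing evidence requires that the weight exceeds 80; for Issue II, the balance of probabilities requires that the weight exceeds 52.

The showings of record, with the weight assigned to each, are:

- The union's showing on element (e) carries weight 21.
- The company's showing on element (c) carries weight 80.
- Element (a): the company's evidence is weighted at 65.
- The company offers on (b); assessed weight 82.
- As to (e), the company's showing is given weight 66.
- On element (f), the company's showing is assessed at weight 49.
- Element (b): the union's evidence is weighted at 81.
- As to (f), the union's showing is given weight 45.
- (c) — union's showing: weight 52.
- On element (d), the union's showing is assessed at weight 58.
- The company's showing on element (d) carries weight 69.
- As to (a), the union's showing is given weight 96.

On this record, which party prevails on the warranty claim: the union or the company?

union

— Issue I —
Stage I.1 (union, clear and convincing evidence, weight exceeds 80): (a) 96 (company's 65 disregarded) > 80 — meets; (b) 81 (company's 82 disregarded) > 80 — meets.
  The union carries Stage I.1; the company now bears the burden.
Stage I.2 (company, clear and convincing evidence, weight exceeds 80): (c) 80 (union's 52 disregarded) ≤ 80 — fails.
  The company does not carry Stage I.2.
So the union prevails on this issue.
— Issue II —
At Stage II.1 the union must meet the balance of probabilities (weight exceeds 52): on (d) the weight is 58 (the company's 69 is given no effect), which does exceed 52, so (d) meets the standard.
  All elements met. The burden passes to the company.
At Stage II.2 the company must meet the balance of probabilities (weight exceeds 52): on (e) the weight is 66 (the union's 21 is given no effect), > 52, so (e) meets the standard; on (f) the weight is 49 (the union's 45 is given no effect), ≤ 52, so (f) does not meet the standard.
  Stage II.2 not carried; the company fails its burden.
So the union prevails on this issue.
Per-issue: Issue I → union; Issue II → union. The union must prevail on every issue; overall, the union prevails.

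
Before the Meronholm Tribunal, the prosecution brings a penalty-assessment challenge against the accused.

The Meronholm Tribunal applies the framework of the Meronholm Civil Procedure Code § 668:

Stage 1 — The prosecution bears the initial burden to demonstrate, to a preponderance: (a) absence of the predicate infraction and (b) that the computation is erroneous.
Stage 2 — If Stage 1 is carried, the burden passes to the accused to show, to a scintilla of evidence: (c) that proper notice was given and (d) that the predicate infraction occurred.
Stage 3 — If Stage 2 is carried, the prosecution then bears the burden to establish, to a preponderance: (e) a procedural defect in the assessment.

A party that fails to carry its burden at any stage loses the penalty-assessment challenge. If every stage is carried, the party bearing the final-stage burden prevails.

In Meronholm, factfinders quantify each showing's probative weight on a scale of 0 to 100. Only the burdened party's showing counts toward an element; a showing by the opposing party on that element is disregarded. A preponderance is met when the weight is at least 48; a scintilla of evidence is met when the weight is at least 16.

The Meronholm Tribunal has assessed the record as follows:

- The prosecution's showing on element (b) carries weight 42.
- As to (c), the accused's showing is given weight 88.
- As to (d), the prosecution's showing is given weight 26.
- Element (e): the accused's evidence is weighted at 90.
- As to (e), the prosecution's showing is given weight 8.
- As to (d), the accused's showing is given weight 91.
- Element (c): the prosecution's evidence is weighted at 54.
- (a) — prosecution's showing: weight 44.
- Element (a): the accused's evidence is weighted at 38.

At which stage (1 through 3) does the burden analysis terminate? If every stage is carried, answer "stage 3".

Stage 1 — burden on prosecution; standard: a preponderance (weight is at least 48).
    (a): 44 (accused's 38 disregarded) < 48 [not met]
    (b): 42 < 48 [not met]
  Stage 1 not carried; the prosecution fails its burden.
The analysis ends at Stage 1; the accused prevails.

stage 1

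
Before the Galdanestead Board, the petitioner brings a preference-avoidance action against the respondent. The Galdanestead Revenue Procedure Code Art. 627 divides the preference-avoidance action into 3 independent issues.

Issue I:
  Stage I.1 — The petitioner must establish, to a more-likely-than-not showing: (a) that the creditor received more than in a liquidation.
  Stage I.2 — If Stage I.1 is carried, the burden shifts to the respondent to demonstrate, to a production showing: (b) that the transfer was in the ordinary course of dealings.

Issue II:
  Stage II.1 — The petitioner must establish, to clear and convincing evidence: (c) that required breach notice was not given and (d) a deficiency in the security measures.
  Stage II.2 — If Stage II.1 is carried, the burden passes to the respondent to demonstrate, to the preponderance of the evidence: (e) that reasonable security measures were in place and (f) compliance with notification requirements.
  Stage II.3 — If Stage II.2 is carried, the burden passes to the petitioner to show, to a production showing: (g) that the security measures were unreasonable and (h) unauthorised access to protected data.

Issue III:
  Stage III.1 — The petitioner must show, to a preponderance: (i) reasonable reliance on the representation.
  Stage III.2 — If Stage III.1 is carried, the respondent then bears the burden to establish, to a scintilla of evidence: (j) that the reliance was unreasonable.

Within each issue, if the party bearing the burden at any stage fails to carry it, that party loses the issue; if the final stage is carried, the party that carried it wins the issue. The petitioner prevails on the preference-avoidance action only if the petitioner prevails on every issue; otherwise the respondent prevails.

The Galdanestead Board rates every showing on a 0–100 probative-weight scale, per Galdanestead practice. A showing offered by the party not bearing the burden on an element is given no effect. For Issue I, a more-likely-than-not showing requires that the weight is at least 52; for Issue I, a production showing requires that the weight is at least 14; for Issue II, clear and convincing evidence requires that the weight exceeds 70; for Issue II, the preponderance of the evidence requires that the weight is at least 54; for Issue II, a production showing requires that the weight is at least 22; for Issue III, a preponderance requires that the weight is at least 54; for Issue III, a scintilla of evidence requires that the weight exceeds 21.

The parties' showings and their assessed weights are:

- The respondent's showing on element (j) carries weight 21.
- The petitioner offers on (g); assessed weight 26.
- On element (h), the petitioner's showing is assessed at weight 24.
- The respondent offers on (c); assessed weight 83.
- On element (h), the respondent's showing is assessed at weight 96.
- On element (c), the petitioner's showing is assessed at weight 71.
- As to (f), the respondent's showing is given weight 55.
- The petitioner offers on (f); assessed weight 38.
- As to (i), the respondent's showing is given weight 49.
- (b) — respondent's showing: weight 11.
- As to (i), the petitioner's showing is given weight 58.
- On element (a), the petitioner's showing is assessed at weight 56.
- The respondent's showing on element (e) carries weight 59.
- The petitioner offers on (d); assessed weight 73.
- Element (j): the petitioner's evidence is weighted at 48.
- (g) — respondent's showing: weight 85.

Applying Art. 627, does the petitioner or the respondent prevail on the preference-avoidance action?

petitioner

— Issue I —
At Stage I.1 the petitioner must meet a more-likely-than-not showing (weight is at least 52): on (a) the weight is 56, ≥ 52, so (a) meets the standard.
  The petitioner carries Stage I.1; the respondent now bears the burden.
At Stage I.2 the respondent must meet a production showing (weight is at least 14): on (b) the weight is 11, which does not reach 14, so (b) does not meet the standard.
  The respondent does not carry Stage I.2.
The analysis ends at Stage I.2; the petitioner prevails on this issue.
— Issue II —
Stage II.1 (petitioner, clear and convincing evidence, weight exceeds 70): (c) 71 (respondent's 83 disregarded) > 70 — meets; (d) 73 > 70 — meets.
  The petitioner carries Stage II.1; the respondent now bears the burden.
Stage II.2 (respondent, the preponderance of the evidence, weight is at least 54): (e) 59 ≥ 54 — meets; (f) 55 (petitioner's 38 disregarded) ≥ 54 — meets.
  All elements met. The burden passes to the petitioner.
Stage II.3 (petitioner, a production showing, weight is at least 22): (g) 26 (respondent's 85 disregarded) ≥ 22 — meets; (h) 24 (respondent's 96 disregarded) ≥ 22 — meets.
  Stage II.3 carried; the final stage is satisfied.
Every stage carried; the petitioner prevails on this issue.
— Issue III —
At Stage III.1 the petitioner must meet a preponderance (weight is at least 54): on (i) the weight is 58 (the respondent's 49 is given no effect), ≥ 54, so (i) meets the standard.
  The petitioner carries Stage III.1; the respondent now bears the burden.
At Stage III.2 the respondent must meet a scintilla of evidence (weight exceeds 21): on (j) the weight is 21 (the petitioner's 48 is given no effect), which does not exceed 21, so (j) does not meet the standard.
  Stage III.2 not carried; the respondent fails its burden.
So the petitioner prevails on this issue.
Per-issue: Issue I → petitioner; Issue II → petitioner; Issue III → petitioner. The petitioner must prevail on every issue; overall, the petitioner prevails.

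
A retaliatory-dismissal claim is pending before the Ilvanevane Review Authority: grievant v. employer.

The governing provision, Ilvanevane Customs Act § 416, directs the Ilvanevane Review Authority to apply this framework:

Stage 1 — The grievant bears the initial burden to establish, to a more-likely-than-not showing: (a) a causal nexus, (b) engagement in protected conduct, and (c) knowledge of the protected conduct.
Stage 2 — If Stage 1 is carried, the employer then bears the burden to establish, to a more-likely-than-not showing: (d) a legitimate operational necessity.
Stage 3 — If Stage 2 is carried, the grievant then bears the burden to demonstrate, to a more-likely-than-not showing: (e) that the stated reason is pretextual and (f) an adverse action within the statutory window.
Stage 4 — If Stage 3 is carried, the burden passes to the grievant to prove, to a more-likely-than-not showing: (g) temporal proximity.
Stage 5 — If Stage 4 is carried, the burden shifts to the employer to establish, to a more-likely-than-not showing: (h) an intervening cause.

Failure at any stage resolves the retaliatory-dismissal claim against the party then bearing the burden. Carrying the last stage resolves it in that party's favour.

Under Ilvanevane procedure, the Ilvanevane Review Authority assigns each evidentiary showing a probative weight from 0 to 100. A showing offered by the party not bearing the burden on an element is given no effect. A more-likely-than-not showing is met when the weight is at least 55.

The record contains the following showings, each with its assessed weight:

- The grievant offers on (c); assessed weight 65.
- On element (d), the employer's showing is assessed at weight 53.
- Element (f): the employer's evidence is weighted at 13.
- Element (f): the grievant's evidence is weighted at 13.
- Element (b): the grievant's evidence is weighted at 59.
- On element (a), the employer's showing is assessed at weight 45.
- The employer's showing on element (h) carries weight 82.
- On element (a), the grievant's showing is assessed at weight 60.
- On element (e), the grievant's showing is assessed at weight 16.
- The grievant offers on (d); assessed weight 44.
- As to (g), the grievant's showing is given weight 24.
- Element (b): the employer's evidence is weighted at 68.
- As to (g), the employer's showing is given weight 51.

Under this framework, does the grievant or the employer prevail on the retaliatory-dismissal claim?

Stage 1 — burden on grievant; standard: a more-likely-than-not showing (weight is at least 55).
    (a): 60 (employer's 45 disregarded) ≥ 55 [met]
    (b): 59 (employer's 68 disregarded) ≥ 55 [met]
    (c): 65 ≥ 55 [met]
  All elements met. The burden passes to the employer.
Stage 2 — burden on employer; standard: a more-likely-than-not showing (weight is at least 55).
    (d): 53 (grievant's 44 disregarded) < 55 [not met]
  Stage 2 not carried; the employer fails its burden.
So the grievant prevails.

grievant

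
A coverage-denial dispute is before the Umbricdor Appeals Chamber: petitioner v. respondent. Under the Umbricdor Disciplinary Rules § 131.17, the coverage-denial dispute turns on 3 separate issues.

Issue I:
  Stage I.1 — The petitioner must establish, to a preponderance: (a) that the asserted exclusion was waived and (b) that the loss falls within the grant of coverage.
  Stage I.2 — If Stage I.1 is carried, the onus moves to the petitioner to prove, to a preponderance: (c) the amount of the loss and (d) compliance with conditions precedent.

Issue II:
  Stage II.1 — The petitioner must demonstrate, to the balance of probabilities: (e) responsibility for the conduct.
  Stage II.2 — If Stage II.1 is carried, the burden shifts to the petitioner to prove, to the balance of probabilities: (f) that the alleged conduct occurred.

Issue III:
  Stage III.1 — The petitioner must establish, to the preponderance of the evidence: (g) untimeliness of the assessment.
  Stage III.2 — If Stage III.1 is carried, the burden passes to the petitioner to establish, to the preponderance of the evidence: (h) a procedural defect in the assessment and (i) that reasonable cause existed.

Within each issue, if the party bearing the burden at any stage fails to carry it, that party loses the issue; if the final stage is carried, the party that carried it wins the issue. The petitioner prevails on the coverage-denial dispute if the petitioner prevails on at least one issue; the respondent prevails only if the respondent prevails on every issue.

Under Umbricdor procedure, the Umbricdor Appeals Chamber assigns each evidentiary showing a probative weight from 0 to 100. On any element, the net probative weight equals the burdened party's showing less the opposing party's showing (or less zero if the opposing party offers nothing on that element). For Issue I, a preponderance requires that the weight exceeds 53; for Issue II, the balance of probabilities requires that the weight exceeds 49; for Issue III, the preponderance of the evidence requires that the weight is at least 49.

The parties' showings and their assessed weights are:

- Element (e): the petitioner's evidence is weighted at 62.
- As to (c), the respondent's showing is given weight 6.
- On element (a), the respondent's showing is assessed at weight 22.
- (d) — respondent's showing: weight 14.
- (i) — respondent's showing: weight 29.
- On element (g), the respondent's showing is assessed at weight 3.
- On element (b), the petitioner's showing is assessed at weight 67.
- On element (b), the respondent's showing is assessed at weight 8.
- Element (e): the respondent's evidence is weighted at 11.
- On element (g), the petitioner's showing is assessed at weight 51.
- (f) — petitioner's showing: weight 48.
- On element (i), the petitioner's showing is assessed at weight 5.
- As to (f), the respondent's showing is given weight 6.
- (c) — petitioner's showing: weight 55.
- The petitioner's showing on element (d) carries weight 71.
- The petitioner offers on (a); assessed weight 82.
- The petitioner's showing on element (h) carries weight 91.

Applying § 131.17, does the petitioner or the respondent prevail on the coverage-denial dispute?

respondent

— Issue I —
Stage I.1 (petitioner, a preponderance, weight exceeds 53): (a) net 82−22=60 > 53 — meets; (b) net 67−8=59 > 53 — meets.
  All elements met. The petitioner retains the burden for Stage I.2.
Stage I.2 (petitioner, a preponderance, weight exceeds 53): (c) net 55−6=49 ≤ 53 — fails; (d) net 71−14=57 > 53 — meets.
  Stage I.2 not carried; the petitioner fails its burden.
The respondent prevails on this issue.
— Issue II —
Stage II.1 — burden on petitioner; standard: the balance of probabilities (weight exceeds 49).
    (e): 62 − 11 = 51 > 49 [met]
  Stage II.1 carried; the burden remains with the petitioner.
Stage II.2 — burden on petitioner; standard: the balance of probabilities (weight exceeds 49).
    (f): 48 − 6 = 42 ≤ 49 [not met]
  Stage II.2 not carried; the petitioner fails its burden.
The respondent prevails on this issue.
— Issue III —
Stage III.1 — burden on petitioner; standard: the preponderance of the evidence (weight is at least 49).
    (g): 51 − 3 = 48 < 49 [not met]
  The petitioner does not carry Stage III.1.
So the respondent prevails on this issue.
Per-issue: Issue I → respondent; Issue II → respondent; Issue III → respondent. The petitioner must prevail on at least one issue; overall, the respondent prevails.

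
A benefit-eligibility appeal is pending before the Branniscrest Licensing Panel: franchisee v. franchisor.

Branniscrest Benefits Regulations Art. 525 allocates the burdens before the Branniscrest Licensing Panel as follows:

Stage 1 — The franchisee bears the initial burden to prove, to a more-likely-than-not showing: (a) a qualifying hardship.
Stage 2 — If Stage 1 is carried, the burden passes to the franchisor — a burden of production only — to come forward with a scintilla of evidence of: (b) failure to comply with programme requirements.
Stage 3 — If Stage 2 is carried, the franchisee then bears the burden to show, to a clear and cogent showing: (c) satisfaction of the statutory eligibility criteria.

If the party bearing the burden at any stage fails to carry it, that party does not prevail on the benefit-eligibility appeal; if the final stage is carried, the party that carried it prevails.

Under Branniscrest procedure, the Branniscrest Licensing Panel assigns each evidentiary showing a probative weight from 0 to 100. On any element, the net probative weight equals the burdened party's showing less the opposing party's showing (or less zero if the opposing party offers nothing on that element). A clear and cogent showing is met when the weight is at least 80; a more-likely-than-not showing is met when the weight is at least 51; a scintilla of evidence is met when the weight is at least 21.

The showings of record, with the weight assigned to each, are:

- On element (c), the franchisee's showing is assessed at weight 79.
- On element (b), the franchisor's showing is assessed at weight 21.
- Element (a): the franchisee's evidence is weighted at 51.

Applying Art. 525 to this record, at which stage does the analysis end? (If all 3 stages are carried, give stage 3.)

At Stage 1 the franchisee must meet a more-likely-than-not showing (weight is at least 51): on (a) the weight is 51, which does reach 51, so (a) meets the standard.
  The franchisee carries Stage 1; the franchisor now bears the burden.
At Stage 2 the franchisor must meet a scintilla of evidence (weight is at least 21): on (b) the weight is 21, ≥ 21, so (b) meets the standard.
  Stage 2 is satisfied; the onus moves to the franchisee.
At Stage 3 the franchisee must meet a clear and cogent showing (weight is at least 80): on (c) the weight is 79, which does not reach 80, so (c) does not meet the standard.
  The franchisee does not carry Stage 3.
The analysis ends at Stage 3; the franchisor prevails.

stage 3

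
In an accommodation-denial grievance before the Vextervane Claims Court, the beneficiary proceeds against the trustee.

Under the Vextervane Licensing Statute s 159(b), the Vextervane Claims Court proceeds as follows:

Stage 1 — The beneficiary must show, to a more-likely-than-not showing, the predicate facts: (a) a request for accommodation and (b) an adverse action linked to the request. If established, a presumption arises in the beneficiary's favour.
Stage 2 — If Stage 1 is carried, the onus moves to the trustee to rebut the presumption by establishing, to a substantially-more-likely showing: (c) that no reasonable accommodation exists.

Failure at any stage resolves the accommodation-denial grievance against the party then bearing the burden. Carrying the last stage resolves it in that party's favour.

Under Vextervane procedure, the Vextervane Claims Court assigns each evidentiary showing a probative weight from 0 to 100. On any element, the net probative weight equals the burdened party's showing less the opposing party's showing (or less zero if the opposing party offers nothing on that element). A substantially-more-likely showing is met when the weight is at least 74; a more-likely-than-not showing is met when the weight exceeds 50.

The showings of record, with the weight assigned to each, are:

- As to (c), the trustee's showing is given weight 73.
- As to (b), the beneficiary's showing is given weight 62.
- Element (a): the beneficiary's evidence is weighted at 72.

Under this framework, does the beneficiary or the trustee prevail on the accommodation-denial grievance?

beneficiary

Stage 1 — burden on beneficiary; standard: a more-likely-than-not showing (weight exceeds 50).
    (a): 72 > 50 [met]
    (b): 62 > 50 [met]
  Stage 1 is satisfied; the onus moves to the trustee.
Stage 2 — burden on trustee; standard: a substantially-more-likely showing (weight is at least 74).
    (c): 73 < 74 [not met]
  Not every element is met, so the trustee fails to carry Stage 2.
The analysis ends at Stage 2; the beneficiary prevails.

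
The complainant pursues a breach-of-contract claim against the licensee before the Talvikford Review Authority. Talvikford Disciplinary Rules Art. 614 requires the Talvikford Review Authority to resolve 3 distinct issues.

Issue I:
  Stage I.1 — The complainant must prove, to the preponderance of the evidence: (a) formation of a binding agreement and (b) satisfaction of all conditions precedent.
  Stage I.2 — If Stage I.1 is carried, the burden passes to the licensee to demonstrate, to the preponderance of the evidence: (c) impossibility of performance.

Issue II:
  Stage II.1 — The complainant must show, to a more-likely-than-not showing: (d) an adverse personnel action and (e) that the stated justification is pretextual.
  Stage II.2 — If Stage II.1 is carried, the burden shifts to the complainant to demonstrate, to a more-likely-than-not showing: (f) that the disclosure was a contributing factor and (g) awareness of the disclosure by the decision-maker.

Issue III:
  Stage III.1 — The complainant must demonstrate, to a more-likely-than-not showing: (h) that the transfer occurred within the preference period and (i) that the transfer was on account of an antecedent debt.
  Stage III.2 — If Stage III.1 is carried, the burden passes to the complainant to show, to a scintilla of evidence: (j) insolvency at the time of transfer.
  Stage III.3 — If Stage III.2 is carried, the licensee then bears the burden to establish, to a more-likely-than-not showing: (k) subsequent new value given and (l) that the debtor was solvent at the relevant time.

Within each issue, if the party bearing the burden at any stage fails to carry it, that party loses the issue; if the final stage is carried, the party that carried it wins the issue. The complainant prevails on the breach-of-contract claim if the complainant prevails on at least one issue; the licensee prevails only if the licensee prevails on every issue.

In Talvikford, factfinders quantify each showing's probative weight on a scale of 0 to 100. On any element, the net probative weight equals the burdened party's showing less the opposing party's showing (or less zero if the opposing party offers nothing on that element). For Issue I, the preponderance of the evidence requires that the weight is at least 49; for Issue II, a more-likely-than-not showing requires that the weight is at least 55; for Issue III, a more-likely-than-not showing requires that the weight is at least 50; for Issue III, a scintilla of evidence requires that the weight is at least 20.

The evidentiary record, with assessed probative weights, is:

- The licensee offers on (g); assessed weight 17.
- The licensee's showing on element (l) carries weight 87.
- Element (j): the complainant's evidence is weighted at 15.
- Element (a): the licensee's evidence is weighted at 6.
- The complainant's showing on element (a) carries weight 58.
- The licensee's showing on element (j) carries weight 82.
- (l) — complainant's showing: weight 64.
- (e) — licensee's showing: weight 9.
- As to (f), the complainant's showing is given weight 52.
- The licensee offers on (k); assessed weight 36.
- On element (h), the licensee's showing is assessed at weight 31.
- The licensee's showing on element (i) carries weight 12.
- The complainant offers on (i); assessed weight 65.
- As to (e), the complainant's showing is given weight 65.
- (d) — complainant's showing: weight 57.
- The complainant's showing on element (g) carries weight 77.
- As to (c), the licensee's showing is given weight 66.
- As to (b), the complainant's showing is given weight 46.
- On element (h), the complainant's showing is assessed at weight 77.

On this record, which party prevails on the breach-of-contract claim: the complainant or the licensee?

— Issue I —
At Stage I.1 the complainant must meet the preponderance of the evidence (weight is at least 49): on (a) the weight is 58 less the opposing 6 gives net 52, ≥ 49, so (a) meets the standard; on (b) the weight is 46, which does not reach 49, so (b) does not meet the standard.
  Stage I.1 not carried; the complainant fails its burden.
The analysis ends at Stage I.1; the licensee prevails on this issue.
— Issue II —
At Stage II.1 the complainant must meet a more-likely-than-not showing (weight is at least 55): on (d) the weight is 57, which does reach 55, so (d) meets the standard; on (e) the weight is 65 less the opposing 9 gives net 56, which does reach 55, so (e) meets the standard.
  Stage II.1 carried; the burden remains with the complainant.
At Stage II.2 the complainant must meet a more-likely-than-not showing (weight is at least 55): on (f) the weight is 52, which does not reach 55, so (f) does not meet the standard; on (g) the weight is 77 less the opposing 17 gives net 60, ≥ 55, so (g) meets the standard.
  Stage II.2 not carried; the complainant fails its burden.
The licensee prevails on this issue.
— Issue III —
At Stage III.1 the complainant must meet a more-likely-than-not showing (weight is at least 50): on (h) the weight is 77 less the opposing 31 gives net 46, which does not reach 50, so (h) does not meet the standard; on (i) the weight is 65 less the opposing 12 gives net 53, which does reach 50, so (i) meets the standard.
  Stage III.1 not carried; the complainant fails its burden.
So the licensee prevails on this issue.
Per-issue: Issue I → licensee; Issue II → licensee; Issue III → licensee. The complainant must prevail on at least one issue; overall, the licensee prevails.

licensee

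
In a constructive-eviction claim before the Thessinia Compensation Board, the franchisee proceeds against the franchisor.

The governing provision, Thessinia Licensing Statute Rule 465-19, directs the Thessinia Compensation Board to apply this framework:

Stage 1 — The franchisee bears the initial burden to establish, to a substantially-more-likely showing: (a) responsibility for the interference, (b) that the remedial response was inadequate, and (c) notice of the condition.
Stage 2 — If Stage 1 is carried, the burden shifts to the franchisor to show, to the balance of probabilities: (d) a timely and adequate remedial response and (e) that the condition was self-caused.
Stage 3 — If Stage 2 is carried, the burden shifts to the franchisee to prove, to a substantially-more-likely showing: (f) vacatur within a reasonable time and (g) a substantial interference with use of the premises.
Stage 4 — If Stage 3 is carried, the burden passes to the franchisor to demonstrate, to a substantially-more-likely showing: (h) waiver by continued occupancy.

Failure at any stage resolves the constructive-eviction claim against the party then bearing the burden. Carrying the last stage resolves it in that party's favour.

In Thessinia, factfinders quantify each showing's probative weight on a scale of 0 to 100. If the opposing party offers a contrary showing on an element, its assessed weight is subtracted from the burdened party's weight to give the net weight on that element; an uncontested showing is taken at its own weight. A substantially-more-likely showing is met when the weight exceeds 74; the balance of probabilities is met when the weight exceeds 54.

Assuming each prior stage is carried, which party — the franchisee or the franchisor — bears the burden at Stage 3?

franchisee

Stage 3's rule assigns the burden to the franchisee (to a substantially-more-likely showing).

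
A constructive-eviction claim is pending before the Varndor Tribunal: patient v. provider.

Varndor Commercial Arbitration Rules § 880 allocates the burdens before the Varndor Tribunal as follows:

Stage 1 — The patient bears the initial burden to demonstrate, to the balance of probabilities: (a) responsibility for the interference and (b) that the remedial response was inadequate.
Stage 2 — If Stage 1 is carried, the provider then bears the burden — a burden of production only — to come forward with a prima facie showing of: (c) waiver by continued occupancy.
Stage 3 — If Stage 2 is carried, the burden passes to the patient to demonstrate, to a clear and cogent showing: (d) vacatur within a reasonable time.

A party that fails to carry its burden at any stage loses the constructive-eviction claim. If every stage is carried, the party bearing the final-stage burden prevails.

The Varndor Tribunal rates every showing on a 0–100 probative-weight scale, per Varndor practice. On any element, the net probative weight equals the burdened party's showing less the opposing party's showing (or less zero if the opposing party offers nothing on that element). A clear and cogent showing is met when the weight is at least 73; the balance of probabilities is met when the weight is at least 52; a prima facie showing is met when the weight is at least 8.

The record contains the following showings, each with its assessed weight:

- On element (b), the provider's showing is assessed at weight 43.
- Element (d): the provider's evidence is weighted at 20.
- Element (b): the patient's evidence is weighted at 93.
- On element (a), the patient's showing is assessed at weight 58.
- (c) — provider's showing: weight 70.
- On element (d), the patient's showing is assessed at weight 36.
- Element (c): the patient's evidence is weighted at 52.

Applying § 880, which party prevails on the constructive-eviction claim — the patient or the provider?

provider

At Stage 1 the patient must meet the balance of probabilities (weight is at least 52): on (a) the weight is 58, ≥ 52, so (a) meets the standard; on (b) the weight is 93 less the opposing 43 gives net 50, which does not reach 52, so (b) does not meet the standard.
  The patient does not carry Stage 1.
The provider prevails.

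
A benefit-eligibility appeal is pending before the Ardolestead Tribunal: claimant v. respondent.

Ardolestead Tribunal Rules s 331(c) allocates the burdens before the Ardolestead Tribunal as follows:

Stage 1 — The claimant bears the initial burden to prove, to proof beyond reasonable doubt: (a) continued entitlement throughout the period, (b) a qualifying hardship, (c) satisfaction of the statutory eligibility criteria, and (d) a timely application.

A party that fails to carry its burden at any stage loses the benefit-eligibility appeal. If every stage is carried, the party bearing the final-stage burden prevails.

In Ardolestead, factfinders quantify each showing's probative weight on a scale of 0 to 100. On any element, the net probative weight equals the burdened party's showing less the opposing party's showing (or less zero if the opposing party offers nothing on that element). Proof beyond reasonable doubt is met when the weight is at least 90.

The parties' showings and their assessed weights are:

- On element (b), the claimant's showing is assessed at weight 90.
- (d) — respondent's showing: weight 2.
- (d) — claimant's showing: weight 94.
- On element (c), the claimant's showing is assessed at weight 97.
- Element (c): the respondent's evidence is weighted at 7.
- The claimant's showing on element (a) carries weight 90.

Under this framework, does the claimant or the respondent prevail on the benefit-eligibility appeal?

At Stage 1 the claimant must meet proof beyond reasonable doubt (weight is at least 90): on (a) the weight is 90, ≥ 90, so (a) meets the standard; on (b) the weight is 90, which does reach 90, so (b) meets the standard; on (c) the weight is 97 less the opposing 7 gives net 90, which does reach 90, so (c) meets the standard; on (d) the weight is 94 less the opposing 2 gives net 92, ≥ 90, so (d) meets the standard.
  All elements met at the final stage.
All stages carried — the claimant prevails.

claimant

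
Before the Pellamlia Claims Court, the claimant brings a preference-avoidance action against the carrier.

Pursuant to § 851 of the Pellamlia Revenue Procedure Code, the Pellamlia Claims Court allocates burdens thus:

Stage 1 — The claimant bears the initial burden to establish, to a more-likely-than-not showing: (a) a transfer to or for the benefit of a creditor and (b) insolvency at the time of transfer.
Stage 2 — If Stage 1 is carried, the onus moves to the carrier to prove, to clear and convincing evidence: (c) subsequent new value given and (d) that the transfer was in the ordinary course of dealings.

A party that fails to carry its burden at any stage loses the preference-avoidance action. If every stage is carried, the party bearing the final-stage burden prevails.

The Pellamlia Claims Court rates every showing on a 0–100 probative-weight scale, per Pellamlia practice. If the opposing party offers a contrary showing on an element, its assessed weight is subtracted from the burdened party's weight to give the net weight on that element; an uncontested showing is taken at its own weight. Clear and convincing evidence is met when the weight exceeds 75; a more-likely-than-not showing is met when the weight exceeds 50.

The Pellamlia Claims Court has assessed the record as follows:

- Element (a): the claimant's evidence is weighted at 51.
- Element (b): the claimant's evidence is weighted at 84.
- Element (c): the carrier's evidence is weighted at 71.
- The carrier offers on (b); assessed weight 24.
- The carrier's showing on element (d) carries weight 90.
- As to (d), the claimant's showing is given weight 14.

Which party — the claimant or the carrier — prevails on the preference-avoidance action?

claimant

At Stage 1 the claimant must meet a more-likely-than-not showing (weight exceeds 50): on (a) the weight is 51, > 50, so (a) meets the standard; on (b) the weight is 84 less the opposing 24 gives net 60, which does exceed 50, so (b) meets the standard.
  Stage 1 carried; the burden shifts to the carrier.
At Stage 2 the carrier must meet clear and convincing evidence (weight exceeds 75): on (c) the weight is 71, which does not exceed 75, so (c) does not meet the standard; on (d) the weight is 90 less the opposing 14 gives net 76, > 75, so (d) meets the standard.
  Not every element is met, so the carrier fails to carry Stage 2.
The claimant prevails.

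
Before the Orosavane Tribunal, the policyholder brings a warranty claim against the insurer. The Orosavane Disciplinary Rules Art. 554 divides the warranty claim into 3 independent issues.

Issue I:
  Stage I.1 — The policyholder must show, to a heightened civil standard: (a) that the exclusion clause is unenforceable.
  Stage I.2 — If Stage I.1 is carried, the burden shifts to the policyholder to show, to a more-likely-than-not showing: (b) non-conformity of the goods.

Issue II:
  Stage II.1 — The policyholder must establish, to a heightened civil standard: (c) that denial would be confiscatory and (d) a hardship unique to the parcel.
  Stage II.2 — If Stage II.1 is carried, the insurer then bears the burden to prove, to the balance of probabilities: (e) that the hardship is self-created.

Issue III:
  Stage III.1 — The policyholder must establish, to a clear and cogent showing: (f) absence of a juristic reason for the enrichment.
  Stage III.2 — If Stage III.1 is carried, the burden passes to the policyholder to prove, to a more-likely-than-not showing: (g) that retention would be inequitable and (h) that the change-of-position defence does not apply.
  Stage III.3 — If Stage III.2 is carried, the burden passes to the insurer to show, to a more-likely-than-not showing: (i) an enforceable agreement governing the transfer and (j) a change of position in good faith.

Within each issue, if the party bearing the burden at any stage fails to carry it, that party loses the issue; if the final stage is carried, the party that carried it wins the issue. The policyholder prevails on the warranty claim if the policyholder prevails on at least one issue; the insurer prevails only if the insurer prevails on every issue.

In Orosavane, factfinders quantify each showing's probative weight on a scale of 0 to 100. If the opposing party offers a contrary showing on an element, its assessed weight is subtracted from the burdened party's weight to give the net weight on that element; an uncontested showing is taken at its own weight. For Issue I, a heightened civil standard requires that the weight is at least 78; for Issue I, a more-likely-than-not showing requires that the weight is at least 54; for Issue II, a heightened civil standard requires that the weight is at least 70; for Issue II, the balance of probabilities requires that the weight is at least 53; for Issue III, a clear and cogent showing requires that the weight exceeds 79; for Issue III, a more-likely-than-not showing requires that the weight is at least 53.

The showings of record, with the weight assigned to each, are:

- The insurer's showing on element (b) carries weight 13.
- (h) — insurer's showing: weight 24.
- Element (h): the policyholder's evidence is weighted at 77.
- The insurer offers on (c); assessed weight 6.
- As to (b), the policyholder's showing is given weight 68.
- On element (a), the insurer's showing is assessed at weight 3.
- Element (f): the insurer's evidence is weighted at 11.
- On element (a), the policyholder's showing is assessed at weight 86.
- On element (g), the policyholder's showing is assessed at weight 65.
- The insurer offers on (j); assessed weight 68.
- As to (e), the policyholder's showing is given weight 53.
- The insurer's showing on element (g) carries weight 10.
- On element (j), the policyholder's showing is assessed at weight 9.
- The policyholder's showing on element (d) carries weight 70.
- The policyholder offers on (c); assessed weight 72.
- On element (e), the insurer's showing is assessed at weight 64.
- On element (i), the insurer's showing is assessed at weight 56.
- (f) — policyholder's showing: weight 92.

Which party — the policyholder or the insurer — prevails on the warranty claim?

policyholder

— Issue I —
At Stage I.1 the policyholder must meet a heightened civil standard (weight is at least 78): on (a) the weight is 86 less the opposing 3 gives net 83, which does reach 78, so (a) meets the standard.
  Stage I.1 carried; the burden remains with the policyholder.
At Stage I.2 the policyholder must meet a more-likely-than-not showing (weight is at least 54): on (b) the weight is 68 less the opposing 13 gives net 55, ≥ 54, so (b) meets the standard.
  The policyholder carries the last stage.
All stages carried — the policyholder prevails on this issue.
— Issue II —
Stage II.1 (policyholder, a heightened civil standard, weight is at least 70): (c) net 72−6=66 < 70 — fails; (d) 70 ≥ 70 — meets.
  Stage II.1 not carried; the policyholder fails its burden.
The analysis ends at Stage II.1; the insurer prevails on this issue.
— Issue III —
Stage III.1 (policyholder, a clear and cogent showing, weight exceeds 79): (f) net 92−11=81 > 79 — meets.
  Stage III.1 is satisfied; the policyholder continues to bear the burden.
Stage III.2 (policyholder, a more-likely-than-not showing, weight is at least 53): (g) net 65−10=55 ≥ 53 — meets; (h) net 77−24=53 ≥ 53 — meets.
  Stage III.2 is satisfied; the onus moves to the insurer.
Stage III.3 (insurer, a more-likely-than-not showing, weight is at least 53): (i) 56 ≥ 53 — meets; (j) net 68−9=59 ≥ 53 — meets.
  Stage III.3 carried; the final stage is satisfied.
With every stage satisfied, the insurer prevails on this issue.
Per-issue: Issue I → policyholder; Issue II → insurer; Issue III → insurer. The policyholder must prevail on at least one issue; overall, the policyholder prevails.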